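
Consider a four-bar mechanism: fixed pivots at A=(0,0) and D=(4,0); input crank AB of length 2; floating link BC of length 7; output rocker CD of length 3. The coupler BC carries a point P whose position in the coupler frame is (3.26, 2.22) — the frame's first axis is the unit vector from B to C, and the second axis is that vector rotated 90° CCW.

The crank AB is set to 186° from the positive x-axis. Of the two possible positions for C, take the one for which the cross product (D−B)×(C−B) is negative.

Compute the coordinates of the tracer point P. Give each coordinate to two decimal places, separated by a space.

A=(0,0), D=(4.00,0)
B = A + 2.00·(cos186°, sin186°) = (-1.9890, -0.2091)
|BD| = 5.9927
circle(B,7.00) ∩ circle(D,3.00): a=6.3337, h=2.9806
  candidates: C₊=(4.2369,2.9906) cross=17.862; C₋=(4.4448,-2.9668) cross=-17.862
  mode - wants cross < 0 → take C=(4.4448,-2.9668) (cross=-17.862)
ex = (C−B)/|BC| = (0.9191,-0.3940); ey = (0.3940,0.9191)
P = B + 3.26·ex + 2.22·ey = (1.8819,0.5471)

1.88 0.55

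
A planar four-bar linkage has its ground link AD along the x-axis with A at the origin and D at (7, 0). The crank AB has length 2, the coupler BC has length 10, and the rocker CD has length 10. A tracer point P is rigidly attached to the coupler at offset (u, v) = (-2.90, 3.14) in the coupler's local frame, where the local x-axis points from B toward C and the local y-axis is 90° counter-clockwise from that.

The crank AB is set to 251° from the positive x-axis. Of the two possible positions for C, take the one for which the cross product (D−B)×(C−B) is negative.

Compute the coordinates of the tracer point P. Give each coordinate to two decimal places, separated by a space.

0.10 2.32

A=(0,0), D=(7.00,0)
B = A + 2.00·(cos251°, sin251°) = (-0.6511, -1.8910)
|BD| = 7.8814
circle(B,10.00) ∩ circle(D,10.00): a=3.9407, h=9.1908
  candidates: C₊=(0.9692,7.9768) cross=72.436; C₋=(5.3797,-9.8679) cross=-72.436
  mode - wants cross < 0 → take C=(5.3797,-9.8679) (cross=-72.436)
ex = (C−B)/|BC| = (0.6031,-0.7977); ey = (0.7977,0.6031)
P = B + -2.90·ex + 3.14·ey = (0.1047,2.3159)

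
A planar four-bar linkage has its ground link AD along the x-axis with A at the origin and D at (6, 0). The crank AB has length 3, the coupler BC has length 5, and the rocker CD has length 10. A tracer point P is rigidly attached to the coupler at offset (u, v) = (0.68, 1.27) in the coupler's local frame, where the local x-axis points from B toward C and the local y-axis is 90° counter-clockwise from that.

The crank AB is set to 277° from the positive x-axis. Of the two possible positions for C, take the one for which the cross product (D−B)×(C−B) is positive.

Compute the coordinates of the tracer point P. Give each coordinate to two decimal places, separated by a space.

-0.85 -3.75

A=(0,0), D=(6.00,0)
B = A + 3.00·(cos277°, sin277°) = (0.3656, -2.9776)
|BD| = 6.3728
circle(B,5.00) ∩ circle(D,10.00): a=-2.6980, h=4.2096
  candidates: C₊=(-3.9867,-0.5164) cross=26.827; C₋=(-0.0528,-7.9601) cross=-26.827
  mode + wants cross > 0 → take C=(-3.9867,-0.5164) (cross=26.827)
ex = (C−B)/|BC| = (-0.8705,0.4923); ey = (-0.4923,-0.8705)
P = B + 0.68·ex + 1.27·ey = (-0.8515,-3.7484)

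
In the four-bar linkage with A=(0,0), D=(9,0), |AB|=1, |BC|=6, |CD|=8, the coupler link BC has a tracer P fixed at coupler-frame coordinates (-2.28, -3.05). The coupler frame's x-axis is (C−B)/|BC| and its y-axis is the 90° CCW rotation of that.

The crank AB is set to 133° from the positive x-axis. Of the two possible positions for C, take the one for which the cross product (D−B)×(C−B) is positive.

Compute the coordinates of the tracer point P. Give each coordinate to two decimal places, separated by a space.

0.25 -2.96

A=(0,0), D=(9.00,0)
B = A + 1.00·(cos133°, sin133°) = (-0.6820, 0.7314)
|BD| = 9.7096
circle(B,6.00) ∩ circle(D,8.00): a=3.4129, h=4.9348
  candidates: C₊=(3.0929,5.3950) cross=47.915; C₋=(2.3495,-4.4465) cross=-47.915
  mode + wants cross > 0 → take C=(3.0929,5.3950) (cross=47.915)
ex = (C−B)/|BC| = (0.6292,0.7773); ey = (-0.7773,0.6292)
P = B + -2.28·ex + -3.05·ey = (0.2542,-2.9598)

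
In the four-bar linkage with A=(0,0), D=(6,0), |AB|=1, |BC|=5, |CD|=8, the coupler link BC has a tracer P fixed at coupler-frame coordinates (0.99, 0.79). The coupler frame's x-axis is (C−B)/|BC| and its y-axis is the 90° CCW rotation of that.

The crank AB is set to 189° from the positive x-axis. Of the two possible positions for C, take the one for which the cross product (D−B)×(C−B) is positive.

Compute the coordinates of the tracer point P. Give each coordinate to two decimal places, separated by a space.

-1.65 0.92

A=(0,0), D=(6.00,0)
B = A + 1.00·(cos189°, sin189°) = (-0.9877, -0.1564)
|BD| = 6.9894
circle(B,5.00) ∩ circle(D,8.00): a=0.7048, h=4.9501
  candidates: C₊=(-0.3939,4.8082) cross=34.598; C₋=(-0.1723,-5.0895) cross=-34.598
  mode + wants cross > 0 → take C=(-0.3939,4.8082) (cross=34.598)
ex = (C−B)/|BC| = (0.1188,0.9929); ey = (-0.9929,0.1188)
P = B + 0.99·ex + 0.79·ey = (-1.6545,0.9204)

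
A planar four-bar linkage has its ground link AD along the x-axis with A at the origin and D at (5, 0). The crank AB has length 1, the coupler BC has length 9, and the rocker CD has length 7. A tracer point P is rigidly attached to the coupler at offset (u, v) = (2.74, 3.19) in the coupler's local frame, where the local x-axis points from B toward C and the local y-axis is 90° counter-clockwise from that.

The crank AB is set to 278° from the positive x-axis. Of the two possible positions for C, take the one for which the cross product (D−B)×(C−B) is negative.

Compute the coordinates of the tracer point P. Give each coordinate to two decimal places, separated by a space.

4.28 -0.25

A=(0,0), D=(5.00,0)
B = A + 1.00·(cos278°, sin278°) = (0.1392, -0.9903)
|BD| = 4.9607
circle(B,9.00) ∩ circle(D,7.00): a=5.7057, h=6.9602
  candidates: C₊=(4.3406,6.9689) cross=34.527; C₋=(7.1195,-6.6714) cross=-34.527
  mode - wants cross < 0 → take C=(7.1195,-6.6714) (cross=-34.527)
ex = (C−B)/|BC| = (0.7756,-0.6312); ey = (0.6312,0.7756)
P = B + 2.74·ex + 3.19·ey = (4.2779,-0.2457)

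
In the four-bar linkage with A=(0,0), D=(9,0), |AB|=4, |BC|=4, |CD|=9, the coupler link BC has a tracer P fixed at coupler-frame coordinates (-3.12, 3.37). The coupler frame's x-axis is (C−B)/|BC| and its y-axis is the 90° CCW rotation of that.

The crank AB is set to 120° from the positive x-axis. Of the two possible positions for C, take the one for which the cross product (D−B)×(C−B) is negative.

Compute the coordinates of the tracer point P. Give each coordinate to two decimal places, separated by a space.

A=(0,0), D=(9.00,0)
B = A + 4.00·(cos120°, sin120°) = (-2.0000, 3.4641)
|BD| = 11.5326
circle(B,4.00) ∩ circle(D,9.00): a=2.9482, h=2.7034
  candidates: C₊=(1.6241,5.1571) cross=31.177; C₋=(0.0000,0.0000) cross=-31.177
  mode - wants cross < 0 → take C=(0.0000,0.0000) (cross=-31.177)
ex = (C−B)/|BC| = (0.5000,-0.8660); ey = (0.8660,0.5000)
P = B + -3.12·ex + 3.37·ey = (-0.6415,7.8511)

-0.64 7.85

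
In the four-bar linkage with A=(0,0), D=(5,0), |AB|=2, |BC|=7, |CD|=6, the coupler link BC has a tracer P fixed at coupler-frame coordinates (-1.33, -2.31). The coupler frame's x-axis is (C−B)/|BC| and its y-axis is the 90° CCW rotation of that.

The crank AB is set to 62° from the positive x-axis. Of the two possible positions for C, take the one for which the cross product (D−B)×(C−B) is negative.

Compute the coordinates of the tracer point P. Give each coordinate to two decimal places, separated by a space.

A=(0,0), D=(5.00,0)
B = A + 2.00·(cos62°, sin62°) = (0.9389, 1.7659)
|BD| = 4.4284
circle(B,7.00) ∩ circle(D,6.00): a=3.6820, h=5.9534
  candidates: C₊=(6.6895,5.7572) cross=26.364; C₋=(1.9415,-5.1619) cross=-26.364
  mode - wants cross < 0 → take C=(1.9415,-5.1619) (cross=-26.364)
ex = (C−B)/|BC| = (0.1432,-0.9897); ey = (0.9897,0.1432)
P = B + -1.33·ex + -2.31·ey = (-1.5377,2.7513)

-1.54 2.75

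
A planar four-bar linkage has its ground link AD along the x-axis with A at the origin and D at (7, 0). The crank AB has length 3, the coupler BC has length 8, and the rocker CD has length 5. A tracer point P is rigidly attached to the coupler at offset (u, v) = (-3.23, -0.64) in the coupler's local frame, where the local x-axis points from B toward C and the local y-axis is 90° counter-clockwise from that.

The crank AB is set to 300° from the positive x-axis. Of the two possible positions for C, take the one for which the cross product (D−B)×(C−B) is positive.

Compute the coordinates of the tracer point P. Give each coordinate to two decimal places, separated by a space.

A=(0,0), D=(7.00,0)
B = A + 3.00·(cos300°, sin300°) = (1.5000, -2.5981)
|BD| = 6.0828
circle(B,8.00) ∩ circle(D,5.00): a=6.2472, h=4.9973
  candidates: C₊=(5.0142,4.5887) cross=30.397; C₋=(9.2831,-4.4483) cross=-30.397
  mode + wants cross > 0 → take C=(5.0142,4.5887) (cross=30.397)
ex = (C−B)/|BC| = (0.4393,0.8984); ey = (-0.8984,0.4393)
P = B + -3.23·ex + -0.64·ey = (0.6561,-5.7809)

0.66 -5.78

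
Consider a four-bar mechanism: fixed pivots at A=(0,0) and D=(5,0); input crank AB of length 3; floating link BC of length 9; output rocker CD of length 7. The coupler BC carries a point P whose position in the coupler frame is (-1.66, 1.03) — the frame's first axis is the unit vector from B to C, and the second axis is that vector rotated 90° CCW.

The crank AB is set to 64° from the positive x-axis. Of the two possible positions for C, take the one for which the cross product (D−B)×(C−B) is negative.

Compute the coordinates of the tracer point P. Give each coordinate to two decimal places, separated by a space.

2.23 4.42

A=(0,0), D=(5.00,0)
B = A + 3.00·(cos64°, sin64°) = (1.3151, 2.6964)
|BD| = 4.5661
circle(B,9.00) ∩ circle(D,7.00): a=5.7871, h=6.8927
  candidates: C₊=(10.0558,4.8414) cross=31.472; C₋=(1.9151,-6.2836) cross=-31.472
  mode - wants cross < 0 → take C=(1.9151,-6.2836) (cross=-31.472)
ex = (C−B)/|BC| = (0.0667,-0.9978); ey = (0.9978,0.0667)
P = B + -1.66·ex + 1.03·ey = (2.2322,4.4214)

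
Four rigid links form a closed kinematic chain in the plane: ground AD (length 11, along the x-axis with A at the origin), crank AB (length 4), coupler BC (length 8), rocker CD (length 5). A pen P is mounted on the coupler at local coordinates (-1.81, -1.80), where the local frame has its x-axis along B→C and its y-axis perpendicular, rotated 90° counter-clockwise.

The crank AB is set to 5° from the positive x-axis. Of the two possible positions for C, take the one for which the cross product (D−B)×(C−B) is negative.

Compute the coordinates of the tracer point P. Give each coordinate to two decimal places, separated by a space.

A=(0,0), D=(11.00,0)
B = A + 4.00·(cos5°, sin5°) = (3.9848, 0.3486)
|BD| = 7.0239
circle(B,8.00) ∩ circle(D,5.00): a=6.2882, h=4.9456
  candidates: C₊=(10.5107,4.9760) cross=34.737; C₋=(10.0197,-4.9030) cross=-34.737
  mode - wants cross < 0 → take C=(10.0197,-4.9030) (cross=-34.737)
ex = (C−B)/|BC| = (0.7544,-0.6564); ey = (0.6564,0.7544)
P = B + -1.81·ex + -1.80·ey = (1.4378,0.1789)

1.44 0.18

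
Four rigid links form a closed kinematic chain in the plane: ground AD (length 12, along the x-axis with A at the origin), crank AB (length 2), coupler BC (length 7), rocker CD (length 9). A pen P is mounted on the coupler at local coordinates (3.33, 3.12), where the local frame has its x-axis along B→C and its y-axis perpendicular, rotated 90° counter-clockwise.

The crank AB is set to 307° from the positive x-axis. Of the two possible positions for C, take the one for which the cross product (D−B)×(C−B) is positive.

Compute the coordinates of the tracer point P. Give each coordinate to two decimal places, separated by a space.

A=(0,0), D=(12.00,0)
B = A + 2.00·(cos307°, sin307°) = (1.2036, -1.5973)
|BD| = 10.9139
circle(B,7.00) ∩ circle(D,9.00): a=3.9909, h=5.7509
  candidates: C₊=(4.3099,4.6758) cross=62.764; C₋=(5.9932,-6.7021) cross=-62.764
  mode + wants cross > 0 → take C=(4.3099,4.6758) (cross=62.764)
ex = (C−B)/|BC| = (0.4438,0.8961); ey = (-0.8961,0.4438)
P = B + 3.33·ex + 3.12·ey = (-0.1146,2.7714)

-0.11 2.77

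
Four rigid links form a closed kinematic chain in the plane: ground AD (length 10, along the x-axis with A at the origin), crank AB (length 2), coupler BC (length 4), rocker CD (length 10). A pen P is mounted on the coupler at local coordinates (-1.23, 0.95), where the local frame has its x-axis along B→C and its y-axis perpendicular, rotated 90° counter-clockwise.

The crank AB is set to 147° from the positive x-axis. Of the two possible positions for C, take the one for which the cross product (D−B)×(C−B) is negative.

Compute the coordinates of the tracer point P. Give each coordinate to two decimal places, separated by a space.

A=(0,0), D=(10.00,0)
B = A + 2.00·(cos147°, sin147°) = (-1.6773, 1.0893)
|BD| = 11.7280
circle(B,4.00) ∩ circle(D,10.00): a=2.2829, h=3.2846
  candidates: C₊=(0.9007,4.1476) cross=38.522; C₋=(0.2906,-2.3931) cross=-38.522
  mode - wants cross < 0 → take C=(0.2906,-2.3931) (cross=-38.522)
ex = (C−B)/|BC| = (0.4920,-0.8706); ey = (0.8706,0.4920)
P = B + -1.23·ex + 0.95·ey = (-1.4554,2.6275)

-1.46 2.63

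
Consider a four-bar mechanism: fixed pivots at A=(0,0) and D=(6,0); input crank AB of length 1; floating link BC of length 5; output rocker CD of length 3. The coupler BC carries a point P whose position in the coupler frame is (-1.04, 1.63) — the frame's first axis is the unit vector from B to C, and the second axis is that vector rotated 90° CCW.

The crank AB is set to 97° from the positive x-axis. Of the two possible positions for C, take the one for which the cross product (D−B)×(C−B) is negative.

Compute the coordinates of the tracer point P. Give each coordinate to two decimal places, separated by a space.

0.05 2.92

A=(0,0), D=(6.00,0)
B = A + 1.00·(cos97°, sin97°) = (-0.1219, 0.9925)
|BD| = 6.2018
circle(B,5.00) ∩ circle(D,3.00): a=4.3909, h=2.3917
  candidates: C₊=(4.5952,2.6507) cross=14.833; C₋=(3.8296,-2.0711) cross=-14.833
  mode - wants cross < 0 → take C=(3.8296,-2.0711) (cross=-14.833)
ex = (C−B)/|BC| = (0.7903,-0.6127); ey = (0.6127,0.7903)
P = B + -1.04·ex + 1.63·ey = (0.0550,2.9180)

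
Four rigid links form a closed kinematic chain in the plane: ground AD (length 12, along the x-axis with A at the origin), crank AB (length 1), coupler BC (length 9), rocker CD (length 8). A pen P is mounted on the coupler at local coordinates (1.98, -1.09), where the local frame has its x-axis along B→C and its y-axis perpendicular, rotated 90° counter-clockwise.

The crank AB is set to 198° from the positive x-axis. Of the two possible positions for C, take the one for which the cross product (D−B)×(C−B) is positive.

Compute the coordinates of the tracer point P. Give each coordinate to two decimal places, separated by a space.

1.27 0.09

A=(0,0), D=(12.00,0)
B = A + 1.00·(cos198°, sin198°) = (-0.9511, -0.3090)
|BD| = 12.9547
circle(B,9.00) ∩ circle(D,8.00): a=7.1335, h=5.4875
  candidates: C₊=(6.0495,5.3471) cross=71.090; C₋=(6.3113,-5.6248) cross=-71.090
  mode + wants cross > 0 → take C=(6.0495,5.3471) (cross=71.090)
ex = (C−B)/|BC| = (0.7778,0.6285); ey = (-0.6285,0.7778)
P = B + 1.98·ex + -1.09·ey = (1.2741,0.0875)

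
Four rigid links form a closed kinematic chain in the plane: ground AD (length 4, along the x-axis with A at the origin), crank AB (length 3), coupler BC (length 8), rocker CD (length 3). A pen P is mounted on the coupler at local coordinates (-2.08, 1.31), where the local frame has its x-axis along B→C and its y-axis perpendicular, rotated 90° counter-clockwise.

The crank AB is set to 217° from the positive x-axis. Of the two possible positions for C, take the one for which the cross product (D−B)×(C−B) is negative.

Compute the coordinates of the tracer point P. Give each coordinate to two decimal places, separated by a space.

-4.34 -0.31

A=(0,0), D=(4.00,0)
B = A + 3.00·(cos217°, sin217°) = (-2.3959, -1.8054)
|BD| = 6.6458
circle(B,8.00) ∩ circle(D,3.00): a=7.4608, h=2.8872
  candidates: C₊=(4.0000,3.0000) cross=19.188; C₋=(5.5687,-2.5572) cross=-19.188
  mode - wants cross < 0 → take C=(5.5687,-2.5572) (cross=-19.188)
ex = (C−B)/|BC| = (0.9956,-0.0940); ey = (0.0940,0.9956)
P = B + -2.08·ex + 1.31·ey = (-4.3436,-0.3058)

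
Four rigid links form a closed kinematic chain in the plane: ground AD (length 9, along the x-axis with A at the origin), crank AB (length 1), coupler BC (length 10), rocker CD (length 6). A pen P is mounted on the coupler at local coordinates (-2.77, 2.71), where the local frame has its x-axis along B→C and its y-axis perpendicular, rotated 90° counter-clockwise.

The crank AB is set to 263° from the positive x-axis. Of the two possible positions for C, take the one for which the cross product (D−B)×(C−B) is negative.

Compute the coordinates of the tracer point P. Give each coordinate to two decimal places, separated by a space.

-1.17 2.74

A=(0,0), D=(9.00,0)
B = A + 1.00·(cos263°, sin263°) = (-0.1219, -0.9925)
|BD| = 9.1757
circle(B,10.00) ∩ circle(D,6.00): a=8.0753, h=5.8982
  candidates: C₊=(7.2681,5.7446) cross=54.120; C₋=(8.5441,-5.9827) cross=-54.120
  mode - wants cross < 0 → take C=(8.5441,-5.9827) (cross=-54.120)
ex = (C−B)/|BC| = (0.8666,-0.4990); ey = (0.4990,0.8666)
P = B + -2.77·ex + 2.71·ey = (-1.1700,2.7382)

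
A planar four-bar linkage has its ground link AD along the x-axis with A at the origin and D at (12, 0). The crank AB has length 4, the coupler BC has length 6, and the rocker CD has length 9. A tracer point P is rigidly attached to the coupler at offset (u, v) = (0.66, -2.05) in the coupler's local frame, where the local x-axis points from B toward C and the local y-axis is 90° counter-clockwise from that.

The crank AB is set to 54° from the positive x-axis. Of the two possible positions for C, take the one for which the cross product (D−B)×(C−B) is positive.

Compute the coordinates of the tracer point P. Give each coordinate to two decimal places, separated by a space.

4.23 2.18

A=(0,0), D=(12.00,0)
B = A + 4.00·(cos54°, sin54°) = (2.3511, 3.2361)
|BD| = 10.1771
circle(B,6.00) ∩ circle(D,9.00): a=2.8777, h=5.2649
  candidates: C₊=(6.7536,7.3127) cross=53.581; C₋=(3.4054,-2.6706) cross=-53.581
  mode + wants cross > 0 → take C=(6.7536,7.3127) (cross=53.581)
ex = (C−B)/|BC| = (0.7337,0.6794); ey = (-0.6794,0.7337)
P = B + 0.66·ex + -2.05·ey = (4.2282,2.1803)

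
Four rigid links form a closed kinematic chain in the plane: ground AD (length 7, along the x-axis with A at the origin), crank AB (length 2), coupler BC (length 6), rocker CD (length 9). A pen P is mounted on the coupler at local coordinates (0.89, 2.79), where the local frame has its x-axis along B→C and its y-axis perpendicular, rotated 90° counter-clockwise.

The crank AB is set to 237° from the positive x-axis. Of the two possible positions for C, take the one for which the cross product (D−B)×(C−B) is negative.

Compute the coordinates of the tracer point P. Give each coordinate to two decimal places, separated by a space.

1.81 -1.29

A=(0,0), D=(7.00,0)
B = A + 2.00·(cos237°, sin237°) = (-1.0893, -1.6773)
|BD| = 8.2613
circle(B,6.00) ∩ circle(D,9.00): a=1.4071, h=5.8327
  candidates: C₊=(-0.8957,4.3195) cross=48.186; C₋=(1.4728,-7.1028) cross=-48.186
  mode - wants cross < 0 → take C=(1.4728,-7.1028) (cross=-48.186)
ex = (C−B)/|BC| = (0.4270,-0.9042); ey = (0.9042,0.4270)
P = B + 0.89·ex + 2.79·ey = (1.8136,-1.2908)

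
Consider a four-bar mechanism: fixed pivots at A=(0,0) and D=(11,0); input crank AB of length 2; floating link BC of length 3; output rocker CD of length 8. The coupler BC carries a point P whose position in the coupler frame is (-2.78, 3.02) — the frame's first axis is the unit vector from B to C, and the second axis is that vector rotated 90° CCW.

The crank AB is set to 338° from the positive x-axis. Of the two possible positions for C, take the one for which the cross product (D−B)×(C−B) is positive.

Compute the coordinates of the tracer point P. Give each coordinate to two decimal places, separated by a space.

A=(0,0), D=(11.00,0)
B = A + 2.00·(cos338°, sin338°) = (1.8544, -0.7492)
|BD| = 9.1763
circle(B,3.00) ∩ circle(D,8.00): a=1.5913, h=2.5432
  candidates: C₊=(3.2327,1.9154) cross=23.337; C₋=(3.6480,-3.1540) cross=-23.337
  mode + wants cross > 0 → take C=(3.2327,1.9154) (cross=23.337)
ex = (C−B)/|BC| = (0.4594,0.8882); ey = (-0.8882,0.4594)
P = B + -2.78·ex + 3.02·ey = (-2.1053,-1.8309)

-2.11 -1.83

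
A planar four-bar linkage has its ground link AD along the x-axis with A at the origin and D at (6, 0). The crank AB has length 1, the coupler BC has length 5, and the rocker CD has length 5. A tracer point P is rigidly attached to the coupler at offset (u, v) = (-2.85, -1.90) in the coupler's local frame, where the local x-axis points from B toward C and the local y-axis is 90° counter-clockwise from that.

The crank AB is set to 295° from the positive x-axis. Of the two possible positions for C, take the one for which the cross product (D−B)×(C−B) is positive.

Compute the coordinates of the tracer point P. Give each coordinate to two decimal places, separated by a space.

0.93 -4.29

A=(0,0), D=(6.00,0)
B = A + 1.00·(cos295°, sin295°) = (0.4226, -0.9063)
|BD| = 5.6505
circle(B,5.00) ∩ circle(D,5.00): a=2.8253, h=4.1253
  candidates: C₊=(2.5496,3.6187) cross=23.310; C₋=(3.8730,-4.5250) cross=-23.310
  mode + wants cross > 0 → take C=(2.5496,3.6187) (cross=23.310)
ex = (C−B)/|BC| = (0.4254,0.9050); ey = (-0.9050,0.4254)
P = B + -2.85·ex + -1.90·ey = (0.9297,-4.2938)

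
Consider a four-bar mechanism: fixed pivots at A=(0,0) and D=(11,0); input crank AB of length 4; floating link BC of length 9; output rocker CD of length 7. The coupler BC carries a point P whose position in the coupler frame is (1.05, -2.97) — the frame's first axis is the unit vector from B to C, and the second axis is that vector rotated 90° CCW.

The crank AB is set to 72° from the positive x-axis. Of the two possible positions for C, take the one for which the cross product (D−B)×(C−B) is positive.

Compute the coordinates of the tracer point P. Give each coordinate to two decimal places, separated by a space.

3.24 1.37

A=(0,0), D=(11.00,0)
B = A + 4.00·(cos72°, sin72°) = (1.2361, 3.8042)
|BD| = 10.4789
circle(B,9.00) ∩ circle(D,7.00): a=6.7663, h=5.9344
  candidates: C₊=(9.6952,6.8773) cross=62.186; C₋=(5.3863,-4.1817) cross=-62.186
  mode + wants cross > 0 → take C=(9.6952,6.8773) (cross=62.186)
ex = (C−B)/|BC| = (0.9399,0.3415); ey = (-0.3415,0.9399)
P = B + 1.05·ex + -2.97·ey = (3.2371,1.3713)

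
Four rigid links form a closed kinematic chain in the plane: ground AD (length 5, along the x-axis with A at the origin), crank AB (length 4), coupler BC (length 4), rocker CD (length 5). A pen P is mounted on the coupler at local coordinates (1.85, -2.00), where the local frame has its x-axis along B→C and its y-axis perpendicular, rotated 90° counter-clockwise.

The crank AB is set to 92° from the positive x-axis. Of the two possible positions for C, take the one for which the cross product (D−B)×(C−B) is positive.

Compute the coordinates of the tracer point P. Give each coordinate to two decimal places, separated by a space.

A=(0,0), D=(5.00,0)
B = A + 4.00·(cos92°, sin92°) = (-0.1396, 3.9976)
|BD| = 6.5112
circle(B,4.00) ∩ circle(D,5.00): a=2.5645, h=3.0698
  candidates: C₊=(3.7693,4.8462) cross=19.988; C₋=(-0.0000,-0.0000) cross=-19.988
  mode + wants cross > 0 → take C=(3.7693,4.8462) (cross=19.988)
ex = (C−B)/|BC| = (0.9772,0.2122); ey = (-0.2122,0.9772)
P = B + 1.85·ex + -2.00·ey = (2.0926,2.4356)

2.09 2.44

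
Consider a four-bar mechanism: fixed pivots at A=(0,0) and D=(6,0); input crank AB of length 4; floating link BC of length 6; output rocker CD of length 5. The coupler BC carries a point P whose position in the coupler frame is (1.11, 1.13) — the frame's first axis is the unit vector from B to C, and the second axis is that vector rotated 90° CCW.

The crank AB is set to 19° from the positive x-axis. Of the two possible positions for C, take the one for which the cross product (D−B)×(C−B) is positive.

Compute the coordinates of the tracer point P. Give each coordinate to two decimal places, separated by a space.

A=(0,0), D=(6.00,0)
B = A + 4.00·(cos19°, sin19°) = (3.7821, 1.3023)
|BD| = 2.5720
circle(B,6.00) ∩ circle(D,5.00): a=3.4244, h=4.9268
  candidates: C₊=(9.2297,3.8170) cross=12.672; C₋=(4.2405,-4.6802) cross=-12.672
  mode + wants cross > 0 → take C=(9.2297,3.8170) (cross=12.672)
ex = (C−B)/|BC| = (0.9079,0.4191); ey = (-0.4191,0.9079)
P = B + 1.11·ex + 1.13·ey = (4.3163,2.7935)

4.32 2.79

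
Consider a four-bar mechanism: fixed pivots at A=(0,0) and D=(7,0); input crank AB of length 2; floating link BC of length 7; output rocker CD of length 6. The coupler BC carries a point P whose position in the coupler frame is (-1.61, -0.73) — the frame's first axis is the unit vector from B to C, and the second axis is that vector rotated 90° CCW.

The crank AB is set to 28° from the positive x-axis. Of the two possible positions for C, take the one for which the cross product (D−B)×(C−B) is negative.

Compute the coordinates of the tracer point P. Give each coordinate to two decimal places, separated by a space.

A=(0,0), D=(7.00,0)
B = A + 2.00·(cos28°, sin28°) = (1.7659, 0.9389)
|BD| = 5.3177
circle(B,7.00) ∩ circle(D,6.00): a=3.8812, h=5.8255
  candidates: C₊=(6.6147,5.9876) cross=30.978; C₋=(4.5575,-5.4803) cross=-30.978
  mode - wants cross < 0 → take C=(4.5575,-5.4803) (cross=-30.978)
ex = (C−B)/|BC| = (0.3988,-0.9170); ey = (0.9170,0.3988)
P = B + -1.61·ex + -0.73·ey = (0.4544,2.1243)

0.45 2.12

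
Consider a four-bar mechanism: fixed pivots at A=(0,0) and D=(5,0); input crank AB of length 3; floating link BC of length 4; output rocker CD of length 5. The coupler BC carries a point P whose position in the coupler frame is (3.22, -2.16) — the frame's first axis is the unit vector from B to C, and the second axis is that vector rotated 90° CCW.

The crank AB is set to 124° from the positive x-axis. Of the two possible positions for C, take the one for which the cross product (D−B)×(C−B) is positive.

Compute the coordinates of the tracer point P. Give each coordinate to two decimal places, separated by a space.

2.12 1.72

A=(0,0), D=(5.00,0)
B = A + 3.00·(cos124°, sin124°) = (-1.6776, 2.4871)
|BD| = 7.1257
circle(B,4.00) ∩ circle(D,5.00): a=2.9313, h=2.7216
  candidates: C₊=(2.0193,4.0144) cross=19.394; C₋=(0.1195,-1.0865) cross=-19.394
  mode + wants cross > 0 → take C=(2.0193,4.0144) (cross=19.394)
ex = (C−B)/|BC| = (0.9242,0.3818); ey = (-0.3818,0.9242)
P = B + 3.22·ex + -2.16·ey = (2.1232,1.7203)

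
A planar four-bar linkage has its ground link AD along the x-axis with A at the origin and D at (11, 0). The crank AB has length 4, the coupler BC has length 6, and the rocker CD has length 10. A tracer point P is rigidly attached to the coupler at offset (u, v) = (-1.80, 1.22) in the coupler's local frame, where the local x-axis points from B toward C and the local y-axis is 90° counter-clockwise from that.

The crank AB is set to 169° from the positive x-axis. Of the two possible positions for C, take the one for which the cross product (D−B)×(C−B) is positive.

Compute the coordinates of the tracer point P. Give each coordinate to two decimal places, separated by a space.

A=(0,0), D=(11.00,0)
B = A + 4.00·(cos169°, sin169°) = (-3.9265, 0.7632)
|BD| = 14.9460
circle(B,6.00) ∩ circle(D,10.00): a=5.3320, h=2.7514
  candidates: C₊=(1.5390,3.2388) cross=41.122; C₋=(1.2580,-2.2568) cross=-41.122
  mode + wants cross > 0 → take C=(1.5390,3.2388) (cross=41.122)
ex = (C−B)/|BC| = (0.9109,0.4126); ey = (-0.4126,0.9109)
P = B + -1.80·ex + 1.22·ey = (-6.0695,1.1319)

-6.07 1.13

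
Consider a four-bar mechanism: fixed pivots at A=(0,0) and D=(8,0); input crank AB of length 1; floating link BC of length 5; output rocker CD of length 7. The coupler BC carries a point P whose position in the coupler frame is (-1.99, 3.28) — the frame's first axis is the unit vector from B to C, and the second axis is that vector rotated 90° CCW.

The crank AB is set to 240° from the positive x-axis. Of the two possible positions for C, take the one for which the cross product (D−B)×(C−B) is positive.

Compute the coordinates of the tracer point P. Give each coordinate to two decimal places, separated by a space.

A=(0,0), D=(8.00,0)
B = A + 1.00·(cos240°, sin240°) = (-0.5000, -0.8660)
|BD| = 8.5440
circle(B,5.00) ∩ circle(D,7.00): a=2.8675, h=4.0960
  candidates: C₊=(1.9376,3.4996) cross=34.996; C₋=(2.7679,-4.6503) cross=-34.996
  mode + wants cross > 0 → take C=(1.9376,3.4996) (cross=34.996)
ex = (C−B)/|BC| = (0.4875,0.8731); ey = (-0.8731,0.4875)
P = B + -1.99·ex + 3.28·ey = (-4.3340,-1.0045)

-4.33 -1.00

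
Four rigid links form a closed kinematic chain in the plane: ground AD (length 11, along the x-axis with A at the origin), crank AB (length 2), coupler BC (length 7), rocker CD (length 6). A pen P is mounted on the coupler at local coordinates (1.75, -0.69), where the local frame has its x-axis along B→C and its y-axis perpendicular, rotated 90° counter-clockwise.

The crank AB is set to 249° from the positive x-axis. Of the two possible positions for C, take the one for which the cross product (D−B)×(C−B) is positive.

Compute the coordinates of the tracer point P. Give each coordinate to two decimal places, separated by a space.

1.14 -1.55

A=(0,0), D=(11.00,0)
B = A + 2.00·(cos249°, sin249°) = (-0.7167, -1.8672)
|BD| = 11.8646
circle(B,7.00) ∩ circle(D,6.00): a=6.4801, h=2.6472
  candidates: C₊=(5.2661,1.7669) cross=31.408; C₋=(6.0993,-3.4616) cross=-31.408
  mode + wants cross > 0 → take C=(5.2661,1.7669) (cross=31.408)
ex = (C−B)/|BC| = (0.8547,0.5191); ey = (-0.5191,0.8547)
P = B + 1.75·ex + -0.69·ey = (1.1372,-1.5484)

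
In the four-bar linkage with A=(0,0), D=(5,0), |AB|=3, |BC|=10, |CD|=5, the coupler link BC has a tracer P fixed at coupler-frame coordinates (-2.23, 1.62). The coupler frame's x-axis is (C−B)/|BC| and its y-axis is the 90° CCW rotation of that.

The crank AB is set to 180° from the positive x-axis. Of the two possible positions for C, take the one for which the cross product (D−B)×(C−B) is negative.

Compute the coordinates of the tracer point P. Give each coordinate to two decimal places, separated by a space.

A=(0,0), D=(5.00,0)
B = A + 3.00·(cos180°, sin180°) = (-3.0000, 0.0000)
|BD| = 8.0000
circle(B,10.00) ∩ circle(D,5.00): a=8.6875, h=4.9525
  candidates: C₊=(5.6875,4.9525) cross=39.620; C₋=(5.6875,-4.9525) cross=-39.620
  mode - wants cross < 0 → take C=(5.6875,-4.9525) (cross=-39.620)
ex = (C−B)/|BC| = (0.8688,-0.4953); ey = (0.4953,0.8688)
P = B + -2.23·ex + 1.62·ey = (-4.1350,2.5118)

-4.14 2.51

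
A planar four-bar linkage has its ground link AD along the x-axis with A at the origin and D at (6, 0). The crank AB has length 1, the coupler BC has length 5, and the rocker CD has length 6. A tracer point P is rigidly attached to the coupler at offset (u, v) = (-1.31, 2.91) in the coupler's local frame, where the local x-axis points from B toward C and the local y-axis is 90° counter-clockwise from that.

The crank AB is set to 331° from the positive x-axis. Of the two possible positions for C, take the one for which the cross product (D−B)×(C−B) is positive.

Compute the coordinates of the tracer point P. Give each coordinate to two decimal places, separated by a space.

-2.25 -1.15

A=(0,0), D=(6.00,0)
B = A + 1.00·(cos331°, sin331°) = (0.8746, -0.4848)
|BD| = 5.1483
circle(B,5.00) ∩ circle(D,6.00): a=1.5058, h=4.7679
  candidates: C₊=(1.9247,4.4037) cross=24.546; C₋=(2.8227,-5.0897) cross=-24.546
  mode + wants cross > 0 → take C=(1.9247,4.4037) (cross=24.546)
ex = (C−B)/|BC| = (0.2100,0.9777); ey = (-0.9777,0.2100)
P = B + -1.31·ex + 2.91·ey = (-2.2456,-1.1544)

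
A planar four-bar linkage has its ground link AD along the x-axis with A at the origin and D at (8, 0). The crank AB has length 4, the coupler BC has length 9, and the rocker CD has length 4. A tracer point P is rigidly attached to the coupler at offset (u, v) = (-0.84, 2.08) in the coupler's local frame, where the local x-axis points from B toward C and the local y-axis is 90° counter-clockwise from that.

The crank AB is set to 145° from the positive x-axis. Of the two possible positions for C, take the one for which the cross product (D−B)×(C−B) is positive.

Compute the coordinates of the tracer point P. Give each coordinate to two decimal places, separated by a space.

A=(0,0), D=(8.00,0)
B = A + 4.00·(cos145°, sin145°) = (-3.2766, 2.2943)
|BD| = 11.5076
circle(B,9.00) ∩ circle(D,4.00): a=8.5780, h=2.7235
  candidates: C₊=(5.6722,3.2529) cross=31.341; C₋=(4.5862,-2.0847) cross=-31.341
  mode + wants cross > 0 → take C=(5.6722,3.2529) (cross=31.341)
ex = (C−B)/|BC| = (0.9943,0.1065); ey = (-0.1065,0.9943)
P = B + -0.84·ex + 2.08·ey = (-4.3334,4.2730)

-4.33 4.27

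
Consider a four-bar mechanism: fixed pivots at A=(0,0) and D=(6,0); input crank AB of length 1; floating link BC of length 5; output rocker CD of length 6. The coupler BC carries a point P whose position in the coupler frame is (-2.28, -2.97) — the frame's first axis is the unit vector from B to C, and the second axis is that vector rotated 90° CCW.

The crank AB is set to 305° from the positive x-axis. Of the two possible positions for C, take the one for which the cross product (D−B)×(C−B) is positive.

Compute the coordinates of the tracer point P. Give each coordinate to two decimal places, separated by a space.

3.01 -3.66

A=(0,0), D=(6.00,0)
B = A + 1.00·(cos305°, sin305°) = (0.5736, -0.8192)
|BD| = 5.4879
circle(B,5.00) ∩ circle(D,6.00): a=1.7417, h=4.6868
  candidates: C₊=(1.5962,4.0751) cross=25.721; C₋=(2.9954,-5.1935) cross=-25.721
  mode + wants cross > 0 → take C=(1.5962,4.0751) (cross=25.721)
ex = (C−B)/|BC| = (0.2045,0.9789); ey = (-0.9789,0.2045)
P = B + -2.28·ex + -2.97·ey = (3.0145,-3.6584)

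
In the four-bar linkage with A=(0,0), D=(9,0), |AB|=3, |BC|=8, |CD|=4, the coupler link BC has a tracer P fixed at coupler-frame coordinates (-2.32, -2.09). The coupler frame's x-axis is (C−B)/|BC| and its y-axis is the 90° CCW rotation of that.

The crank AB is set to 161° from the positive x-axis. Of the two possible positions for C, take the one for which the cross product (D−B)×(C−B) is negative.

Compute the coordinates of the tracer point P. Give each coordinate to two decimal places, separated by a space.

A=(0,0), D=(9.00,0)
B = A + 3.00·(cos161°, sin161°) = (-2.8366, 0.9767)
|BD| = 11.8768
circle(B,8.00) ∩ circle(D,4.00): a=7.9591, h=0.8075
  candidates: C₊=(5.1620,1.1269) cross=9.591; C₋=(5.0292,-0.4826) cross=-9.591
  mode - wants cross < 0 → take C=(5.0292,-0.4826) (cross=-9.591)
ex = (C−B)/|BC| = (0.9832,-0.1824); ey = (0.1824,0.9832)
P = B + -2.32·ex + -2.09·ey = (-5.4989,-0.6550)

-5.50 -0.66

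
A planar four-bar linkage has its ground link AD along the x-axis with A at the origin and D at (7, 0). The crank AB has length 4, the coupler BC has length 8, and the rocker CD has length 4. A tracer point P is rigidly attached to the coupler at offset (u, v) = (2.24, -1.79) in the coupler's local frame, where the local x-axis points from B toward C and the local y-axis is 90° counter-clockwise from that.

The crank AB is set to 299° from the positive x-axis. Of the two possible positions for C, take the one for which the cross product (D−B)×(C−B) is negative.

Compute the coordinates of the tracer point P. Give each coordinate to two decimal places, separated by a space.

A=(0,0), D=(7.00,0)
B = A + 4.00·(cos299°, sin299°) = (1.9392, -3.4985)
|BD| = 6.1523
circle(B,8.00) ∩ circle(D,4.00): a=6.9771, h=3.9140
  candidates: C₊=(5.4528,3.6887) cross=24.080; C₋=(9.9042,-2.7506) cross=-24.080
  mode - wants cross < 0 → take C=(9.9042,-2.7506) (cross=-24.080)
ex = (C−B)/|BC| = (0.9956,0.0935); ey = (-0.0935,0.9956)
P = B + 2.24·ex + -1.79·ey = (4.3368,-5.0712)

4.34 -5.07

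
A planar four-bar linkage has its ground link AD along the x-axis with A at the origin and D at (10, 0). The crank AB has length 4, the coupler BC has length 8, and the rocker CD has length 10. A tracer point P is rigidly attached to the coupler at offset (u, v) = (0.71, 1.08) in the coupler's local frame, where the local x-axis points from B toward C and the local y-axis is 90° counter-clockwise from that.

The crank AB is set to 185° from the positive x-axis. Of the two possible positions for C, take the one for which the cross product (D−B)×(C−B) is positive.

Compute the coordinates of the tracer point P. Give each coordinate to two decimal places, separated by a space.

A=(0,0), D=(10.00,0)
B = A + 4.00·(cos185°, sin185°) = (-3.9848, -0.3486)
|BD| = 13.9891
circle(B,8.00) ∩ circle(D,10.00): a=5.7078, h=5.6054
  candidates: C₊=(1.5816,5.3973) cross=78.415; C₋=(1.8610,-5.8100) cross=-78.415
  mode + wants cross > 0 → take C=(1.5816,5.3973) (cross=78.415)
ex = (C−B)/|BC| = (0.6958,0.7182); ey = (-0.7182,0.6958)
P = B + 0.71·ex + 1.08·ey = (-4.2665,0.9128)

-4.27 0.91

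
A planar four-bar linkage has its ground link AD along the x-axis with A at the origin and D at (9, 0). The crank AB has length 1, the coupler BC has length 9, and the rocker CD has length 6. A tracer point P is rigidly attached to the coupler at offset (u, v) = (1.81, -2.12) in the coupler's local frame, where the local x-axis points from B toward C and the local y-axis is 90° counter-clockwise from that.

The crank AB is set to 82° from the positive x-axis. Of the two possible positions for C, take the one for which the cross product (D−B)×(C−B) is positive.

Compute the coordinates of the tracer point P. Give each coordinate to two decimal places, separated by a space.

2.81 0.19

A=(0,0), D=(9.00,0)
B = A + 1.00·(cos82°, sin82°) = (0.1392, 0.9903)
|BD| = 8.9160
circle(B,9.00) ∩ circle(D,6.00): a=6.9816, h=5.6796
  candidates: C₊=(7.7083,5.8593) cross=50.639; C₋=(6.4467,-5.4296) cross=-50.639
  mode + wants cross > 0 → take C=(7.7083,5.8593) (cross=50.639)
ex = (C−B)/|BC| = (0.8410,0.5410); ey = (-0.5410,0.8410)
P = B + 1.81·ex + -2.12·ey = (2.8083,0.1865)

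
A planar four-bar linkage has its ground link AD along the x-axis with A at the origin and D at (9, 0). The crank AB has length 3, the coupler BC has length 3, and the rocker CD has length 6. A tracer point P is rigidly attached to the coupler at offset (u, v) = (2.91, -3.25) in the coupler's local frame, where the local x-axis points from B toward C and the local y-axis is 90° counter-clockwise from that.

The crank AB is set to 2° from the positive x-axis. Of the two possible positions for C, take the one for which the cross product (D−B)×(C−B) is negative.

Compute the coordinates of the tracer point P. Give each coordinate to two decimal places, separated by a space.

A=(0,0), D=(9.00,0)
B = A + 3.00·(cos2°, sin2°) = (2.9982, 0.1047)
|BD| = 6.0027
circle(B,3.00) ∩ circle(D,6.00): a=0.7524, h=2.9041
  candidates: C₊=(3.8011,2.9953) cross=17.433; C₋=(3.6998,-2.8121) cross=-17.433
  mode - wants cross < 0 → take C=(3.6998,-2.8121) (cross=-17.433)
ex = (C−B)/|BC| = (0.2339,-0.9723); ey = (0.9723,0.2339)
P = B + 2.91·ex + -3.25·ey = (0.5189,-3.4847)

0.52 -3.48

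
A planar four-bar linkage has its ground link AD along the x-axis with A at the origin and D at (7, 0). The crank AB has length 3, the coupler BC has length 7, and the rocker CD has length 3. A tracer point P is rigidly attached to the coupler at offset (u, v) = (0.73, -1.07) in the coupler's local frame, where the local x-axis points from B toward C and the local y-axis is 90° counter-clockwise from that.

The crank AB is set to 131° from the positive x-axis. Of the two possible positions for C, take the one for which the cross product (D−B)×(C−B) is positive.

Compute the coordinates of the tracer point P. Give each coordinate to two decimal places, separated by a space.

-1.24 1.19

A=(0,0), D=(7.00,0)
B = A + 3.00·(cos131°, sin131°) = (-1.9682, 2.2641)
|BD| = 9.2496
circle(B,7.00) ∩ circle(D,3.00): a=6.7870, h=1.7135
  candidates: C₊=(5.0318,2.2641) cross=15.849; C₋=(4.1930,-1.0586) cross=-15.849
  mode + wants cross > 0 → take C=(5.0318,2.2641) (cross=15.849)
ex = (C−B)/|BC| = (1.0000,-0.0000); ey = (0.0000,1.0000)
P = B + 0.73·ex + -1.07·ey = (-1.2382,1.1941)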